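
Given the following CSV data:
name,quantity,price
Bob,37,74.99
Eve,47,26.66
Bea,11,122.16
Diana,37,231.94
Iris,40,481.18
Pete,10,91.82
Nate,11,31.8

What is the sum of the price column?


Values in 'price' column:
  Row 1: 74.99
  Row 2: 26.66
  Row 3: 122.16
  Row 4: 231.94
  Row 5: 481.18
  Row 6: 91.82
  Row 7: 31.8
Sum = 74.99 + 26.66 + 122.16 + 231.94 + 481.18 + 91.82 + 31.8 = 1060.55

ANSWER: 1060.55


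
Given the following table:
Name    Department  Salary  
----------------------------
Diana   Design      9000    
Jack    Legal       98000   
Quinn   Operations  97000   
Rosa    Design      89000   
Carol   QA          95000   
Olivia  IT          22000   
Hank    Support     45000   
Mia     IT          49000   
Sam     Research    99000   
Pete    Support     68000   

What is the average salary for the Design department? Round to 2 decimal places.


Design department members:
  Diana: 9000
  Rosa: 89000
Sum = 98000
Count = 2
Average = 98000 / 2 = 49000.00

ANSWER: 49000.00


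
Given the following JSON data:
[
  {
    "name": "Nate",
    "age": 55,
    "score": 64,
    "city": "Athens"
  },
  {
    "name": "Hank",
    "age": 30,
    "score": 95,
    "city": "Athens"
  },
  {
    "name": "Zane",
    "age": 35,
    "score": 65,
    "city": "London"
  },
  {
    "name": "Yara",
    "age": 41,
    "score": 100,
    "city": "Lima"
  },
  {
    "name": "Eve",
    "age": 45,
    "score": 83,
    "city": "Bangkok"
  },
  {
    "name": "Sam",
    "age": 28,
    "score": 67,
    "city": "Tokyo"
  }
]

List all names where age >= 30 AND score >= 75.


Checking both conditions:
  Nate (age=55, score=64) -> no
  Hank (age=30, score=95) -> YES
  Zane (age=35, score=65) -> no
  Yara (age=41, score=100) -> YES
  Eve (age=45, score=83) -> YES
  Sam (age=28, score=67) -> no


ANSWER: Hank, Yara, Eve


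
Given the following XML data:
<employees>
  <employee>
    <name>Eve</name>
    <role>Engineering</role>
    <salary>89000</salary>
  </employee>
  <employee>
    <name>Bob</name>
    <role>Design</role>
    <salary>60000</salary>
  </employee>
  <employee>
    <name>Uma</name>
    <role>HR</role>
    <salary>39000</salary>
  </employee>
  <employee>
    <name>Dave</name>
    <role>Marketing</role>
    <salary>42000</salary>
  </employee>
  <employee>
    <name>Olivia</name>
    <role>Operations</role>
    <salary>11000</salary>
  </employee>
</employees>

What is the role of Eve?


Searching for <employee> with <name>Eve</name>
Found at position 1
<role>Engineering</role>

ANSWER: Engineering


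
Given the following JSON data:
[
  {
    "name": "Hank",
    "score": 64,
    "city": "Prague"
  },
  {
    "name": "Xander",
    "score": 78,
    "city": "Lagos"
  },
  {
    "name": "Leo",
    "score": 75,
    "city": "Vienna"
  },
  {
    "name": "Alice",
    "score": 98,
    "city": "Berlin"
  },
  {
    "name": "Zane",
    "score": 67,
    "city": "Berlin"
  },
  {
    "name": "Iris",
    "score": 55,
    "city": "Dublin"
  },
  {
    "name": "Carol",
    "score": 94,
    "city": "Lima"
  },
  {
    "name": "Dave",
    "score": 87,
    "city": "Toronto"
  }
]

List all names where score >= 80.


Filtering records where score >= 80:
  Hank (score=64) -> no
  Xander (score=78) -> no
  Leo (score=75) -> no
  Alice (score=98) -> YES
  Zane (score=67) -> no
  Iris (score=55) -> no
  Carol (score=94) -> YES
  Dave (score=87) -> YES


ANSWER: Alice, Carol, Dave


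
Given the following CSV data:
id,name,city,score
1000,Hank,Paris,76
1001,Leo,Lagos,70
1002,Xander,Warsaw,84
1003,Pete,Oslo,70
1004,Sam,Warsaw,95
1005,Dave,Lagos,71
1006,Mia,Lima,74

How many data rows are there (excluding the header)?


Counting rows (excluding header):
Header: id,name,city,score
Data rows: 7

ANSWER: 7


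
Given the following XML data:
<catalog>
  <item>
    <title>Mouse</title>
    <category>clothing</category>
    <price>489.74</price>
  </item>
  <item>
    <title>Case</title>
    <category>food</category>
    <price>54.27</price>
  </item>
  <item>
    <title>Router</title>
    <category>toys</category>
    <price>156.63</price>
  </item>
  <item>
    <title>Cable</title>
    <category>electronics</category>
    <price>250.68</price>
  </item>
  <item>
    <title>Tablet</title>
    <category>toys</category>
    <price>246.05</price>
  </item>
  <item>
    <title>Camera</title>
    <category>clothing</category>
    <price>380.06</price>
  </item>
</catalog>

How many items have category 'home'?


Scanning <item> elements for <category>home</category>:
Count: 0

ANSWER: 0


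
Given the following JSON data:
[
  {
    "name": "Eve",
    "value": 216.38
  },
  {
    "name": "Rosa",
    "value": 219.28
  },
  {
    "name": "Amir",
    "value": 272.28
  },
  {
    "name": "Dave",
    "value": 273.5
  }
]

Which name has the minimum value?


Comparing values:
  Eve: 216.38
  Rosa: 219.28
  Amir: 272.28
  Dave: 273.5
Minimum: Eve (216.38)

ANSWER: Eve


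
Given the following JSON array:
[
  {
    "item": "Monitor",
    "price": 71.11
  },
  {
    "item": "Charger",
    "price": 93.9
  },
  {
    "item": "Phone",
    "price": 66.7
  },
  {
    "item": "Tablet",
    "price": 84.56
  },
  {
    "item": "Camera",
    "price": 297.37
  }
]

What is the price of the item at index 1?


Array index 1 -> Charger
price = 93.9

ANSWER: 93.9


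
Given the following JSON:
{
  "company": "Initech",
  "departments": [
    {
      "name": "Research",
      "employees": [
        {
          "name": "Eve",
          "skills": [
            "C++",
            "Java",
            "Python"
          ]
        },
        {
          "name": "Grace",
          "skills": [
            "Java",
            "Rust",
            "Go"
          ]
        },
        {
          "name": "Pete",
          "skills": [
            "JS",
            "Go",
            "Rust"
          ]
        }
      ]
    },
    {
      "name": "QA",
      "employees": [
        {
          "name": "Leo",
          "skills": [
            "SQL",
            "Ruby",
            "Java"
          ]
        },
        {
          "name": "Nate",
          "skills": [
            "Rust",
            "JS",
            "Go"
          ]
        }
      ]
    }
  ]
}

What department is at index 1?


Path: departments[1].name
Value: QA

ANSWER: QA


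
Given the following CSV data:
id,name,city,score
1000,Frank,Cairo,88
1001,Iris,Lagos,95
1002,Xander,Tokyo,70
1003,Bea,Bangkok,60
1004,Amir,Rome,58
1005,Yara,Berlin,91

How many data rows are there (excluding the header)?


Counting rows (excluding header):
Header: id,name,city,score
Data rows: 6

ANSWER: 6


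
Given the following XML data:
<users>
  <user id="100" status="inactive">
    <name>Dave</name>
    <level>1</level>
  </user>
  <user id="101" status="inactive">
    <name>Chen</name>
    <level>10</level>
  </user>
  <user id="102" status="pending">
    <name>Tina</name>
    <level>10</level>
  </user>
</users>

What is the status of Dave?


Finding user with name = Dave
user id="100" status="inactive"

ANSWER: inactive


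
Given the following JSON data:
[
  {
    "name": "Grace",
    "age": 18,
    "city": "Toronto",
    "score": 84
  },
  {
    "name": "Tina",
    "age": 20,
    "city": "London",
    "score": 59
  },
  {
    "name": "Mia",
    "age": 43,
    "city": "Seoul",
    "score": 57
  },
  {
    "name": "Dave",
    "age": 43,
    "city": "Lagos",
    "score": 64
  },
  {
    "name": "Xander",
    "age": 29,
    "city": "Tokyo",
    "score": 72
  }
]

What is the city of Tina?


Looking up record where name = Tina
Record index: 1
Field 'city' = London

ANSWER: London


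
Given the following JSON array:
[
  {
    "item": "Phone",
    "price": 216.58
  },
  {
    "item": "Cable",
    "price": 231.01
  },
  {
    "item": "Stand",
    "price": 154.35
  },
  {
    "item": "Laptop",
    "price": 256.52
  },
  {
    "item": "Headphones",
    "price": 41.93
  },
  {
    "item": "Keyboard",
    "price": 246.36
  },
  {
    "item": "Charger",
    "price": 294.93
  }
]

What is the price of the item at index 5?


Array index 5 -> Keyboard
price = 246.36

ANSWER: 246.36


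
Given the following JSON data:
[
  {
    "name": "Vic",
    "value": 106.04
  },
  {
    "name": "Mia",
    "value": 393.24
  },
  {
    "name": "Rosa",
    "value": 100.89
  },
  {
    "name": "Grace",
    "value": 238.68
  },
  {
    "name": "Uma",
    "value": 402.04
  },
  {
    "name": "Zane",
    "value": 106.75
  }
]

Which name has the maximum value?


Comparing values:
  Vic: 106.04
  Mia: 393.24
  Rosa: 100.89
  Grace: 238.68
  Uma: 402.04
  Zane: 106.75
Maximum: Uma (402.04)

ANSWER: Uma


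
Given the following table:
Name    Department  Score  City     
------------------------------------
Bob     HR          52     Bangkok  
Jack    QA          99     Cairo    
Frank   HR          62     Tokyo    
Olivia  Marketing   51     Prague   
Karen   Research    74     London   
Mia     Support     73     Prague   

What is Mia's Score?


Row 6: Mia
Score = 73

ANSWER: 73


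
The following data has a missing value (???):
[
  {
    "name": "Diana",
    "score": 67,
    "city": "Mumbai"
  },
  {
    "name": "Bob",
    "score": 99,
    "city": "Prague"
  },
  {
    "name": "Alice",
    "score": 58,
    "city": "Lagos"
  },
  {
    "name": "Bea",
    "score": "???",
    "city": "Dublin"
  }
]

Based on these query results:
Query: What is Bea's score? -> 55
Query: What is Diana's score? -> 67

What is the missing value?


The missing value is Bea's score
From query: Bea's score = 55

ANSWER: 55


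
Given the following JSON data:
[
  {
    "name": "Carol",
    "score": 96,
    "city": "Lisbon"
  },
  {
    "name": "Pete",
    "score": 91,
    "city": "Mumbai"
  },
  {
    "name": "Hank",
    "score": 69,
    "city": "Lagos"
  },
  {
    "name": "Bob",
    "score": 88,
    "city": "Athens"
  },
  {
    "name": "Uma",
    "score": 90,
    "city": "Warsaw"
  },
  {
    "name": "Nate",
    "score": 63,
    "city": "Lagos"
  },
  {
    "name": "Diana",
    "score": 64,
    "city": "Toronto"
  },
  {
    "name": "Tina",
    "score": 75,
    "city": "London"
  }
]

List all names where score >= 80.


Filtering records where score >= 80:
  Carol (score=96) -> YES
  Pete (score=91) -> YES
  Hank (score=69) -> no
  Bob (score=88) -> YES
  Uma (score=90) -> YES
  Nate (score=63) -> no
  Diana (score=64) -> no
  Tina (score=75) -> no


ANSWER: Carol, Pete, Bob, Uma


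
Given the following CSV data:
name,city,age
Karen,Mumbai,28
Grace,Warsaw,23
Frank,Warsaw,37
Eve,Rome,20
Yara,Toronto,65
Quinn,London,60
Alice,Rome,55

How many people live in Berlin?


Scanning city column for 'Berlin':
Total matches: 0

ANSWER: 0


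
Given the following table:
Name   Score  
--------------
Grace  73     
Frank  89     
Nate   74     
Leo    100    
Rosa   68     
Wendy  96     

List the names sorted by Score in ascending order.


Sorting by Score (ascending):
  Rosa: 68
  Grace: 73
  Nate: 74
  Frank: 89
  Wendy: 96
  Leo: 100


ANSWER: Rosa, Grace, Nate, Frank, Wendy, Leo


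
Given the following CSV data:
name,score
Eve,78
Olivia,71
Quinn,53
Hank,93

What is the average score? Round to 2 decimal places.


Scores: 78, 71, 53, 93
Sum = 295
Count = 4
Average = 295 / 4 = 73.75

ANSWER: 73.75


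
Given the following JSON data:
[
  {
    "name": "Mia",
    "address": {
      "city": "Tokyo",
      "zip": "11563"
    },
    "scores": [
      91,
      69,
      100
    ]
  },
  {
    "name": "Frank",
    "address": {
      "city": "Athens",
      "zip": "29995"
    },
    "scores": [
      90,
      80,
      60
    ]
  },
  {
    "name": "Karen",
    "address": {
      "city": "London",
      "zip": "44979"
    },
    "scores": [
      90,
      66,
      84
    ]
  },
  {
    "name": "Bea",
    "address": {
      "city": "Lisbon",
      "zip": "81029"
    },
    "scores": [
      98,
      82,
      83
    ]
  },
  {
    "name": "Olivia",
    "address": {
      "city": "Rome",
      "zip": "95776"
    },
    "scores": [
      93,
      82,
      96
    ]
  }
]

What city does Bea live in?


Path: records[3].address.city
Value: Lisbon

ANSWER: Lisbon


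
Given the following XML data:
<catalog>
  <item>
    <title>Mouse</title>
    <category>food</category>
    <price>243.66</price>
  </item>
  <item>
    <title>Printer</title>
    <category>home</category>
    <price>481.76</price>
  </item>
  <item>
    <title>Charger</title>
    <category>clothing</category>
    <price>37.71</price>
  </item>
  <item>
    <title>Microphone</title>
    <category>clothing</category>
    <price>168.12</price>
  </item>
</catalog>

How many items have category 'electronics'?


Scanning <item> elements for <category>electronics</category>:
Count: 0

ANSWER: 0


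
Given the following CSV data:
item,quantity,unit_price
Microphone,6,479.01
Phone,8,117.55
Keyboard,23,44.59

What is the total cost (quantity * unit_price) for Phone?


Row: Phone
quantity = 8
unit_price = 117.55
total = 8 * 117.55 = 940.4

ANSWER: 940.4


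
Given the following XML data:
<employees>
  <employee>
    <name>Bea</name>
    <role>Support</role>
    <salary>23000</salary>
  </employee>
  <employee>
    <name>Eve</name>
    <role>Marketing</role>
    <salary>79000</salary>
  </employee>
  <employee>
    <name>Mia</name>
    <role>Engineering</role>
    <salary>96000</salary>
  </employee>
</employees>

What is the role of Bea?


Searching for <employee> with <name>Bea</name>
Found at position 1
<role>Support</role>

ANSWER: Support


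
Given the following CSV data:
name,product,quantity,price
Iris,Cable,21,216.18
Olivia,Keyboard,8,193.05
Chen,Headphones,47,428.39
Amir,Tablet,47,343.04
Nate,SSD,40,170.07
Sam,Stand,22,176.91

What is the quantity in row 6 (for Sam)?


Row 6: Sam
Column 'quantity' = 22

ANSWER: 22


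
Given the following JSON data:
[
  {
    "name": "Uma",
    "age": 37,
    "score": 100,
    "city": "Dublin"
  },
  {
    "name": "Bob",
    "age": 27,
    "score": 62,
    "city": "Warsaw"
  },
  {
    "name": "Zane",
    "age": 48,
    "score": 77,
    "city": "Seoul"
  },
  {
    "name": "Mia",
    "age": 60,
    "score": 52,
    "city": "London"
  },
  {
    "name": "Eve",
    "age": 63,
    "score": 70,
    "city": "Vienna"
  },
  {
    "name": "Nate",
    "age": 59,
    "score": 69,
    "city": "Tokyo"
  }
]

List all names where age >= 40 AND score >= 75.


Checking both conditions:
  Uma (age=37, score=100) -> no
  Bob (age=27, score=62) -> no
  Zane (age=48, score=77) -> YES
  Mia (age=60, score=52) -> no
  Eve (age=63, score=70) -> no
  Nate (age=59, score=69) -> no


ANSWER: Zane


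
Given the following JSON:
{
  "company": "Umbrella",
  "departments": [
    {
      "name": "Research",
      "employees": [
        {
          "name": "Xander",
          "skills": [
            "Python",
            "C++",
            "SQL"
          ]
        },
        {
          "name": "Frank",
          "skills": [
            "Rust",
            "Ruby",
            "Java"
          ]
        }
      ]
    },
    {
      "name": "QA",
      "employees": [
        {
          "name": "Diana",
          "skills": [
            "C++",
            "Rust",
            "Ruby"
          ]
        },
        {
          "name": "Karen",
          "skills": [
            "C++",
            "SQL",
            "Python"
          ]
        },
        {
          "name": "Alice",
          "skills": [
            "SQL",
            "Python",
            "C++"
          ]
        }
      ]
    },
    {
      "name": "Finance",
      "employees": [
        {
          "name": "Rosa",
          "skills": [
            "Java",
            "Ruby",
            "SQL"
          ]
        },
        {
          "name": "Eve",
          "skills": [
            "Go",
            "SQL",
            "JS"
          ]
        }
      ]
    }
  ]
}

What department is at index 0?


Path: departments[0].name
Value: Research

ANSWER: Research


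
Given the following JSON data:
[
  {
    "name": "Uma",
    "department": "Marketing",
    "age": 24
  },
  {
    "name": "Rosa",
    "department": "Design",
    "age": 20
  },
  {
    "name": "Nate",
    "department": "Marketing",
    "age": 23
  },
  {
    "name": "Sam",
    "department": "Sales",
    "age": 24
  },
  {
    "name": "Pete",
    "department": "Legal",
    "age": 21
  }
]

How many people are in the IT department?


Scanning records for department = IT
  No matches found
Count: 0

ANSWER: 0


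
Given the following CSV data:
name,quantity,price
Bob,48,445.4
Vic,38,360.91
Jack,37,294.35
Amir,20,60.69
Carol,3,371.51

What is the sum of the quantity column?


Values in 'quantity' column:
  Row 1: 48
  Row 2: 38
  Row 3: 37
  Row 4: 20
  Row 5: 3
Sum = 48 + 38 + 37 + 20 + 3 = 146

ANSWER: 146


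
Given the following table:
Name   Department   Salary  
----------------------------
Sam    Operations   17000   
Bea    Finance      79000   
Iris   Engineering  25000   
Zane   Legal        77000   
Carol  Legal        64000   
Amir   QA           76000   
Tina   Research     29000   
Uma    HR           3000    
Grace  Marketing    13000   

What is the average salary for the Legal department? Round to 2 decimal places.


Legal department members:
  Zane: 77000
  Carol: 64000
Sum = 141000
Count = 2
Average = 141000 / 2 = 70500.00

ANSWER: 70500.00


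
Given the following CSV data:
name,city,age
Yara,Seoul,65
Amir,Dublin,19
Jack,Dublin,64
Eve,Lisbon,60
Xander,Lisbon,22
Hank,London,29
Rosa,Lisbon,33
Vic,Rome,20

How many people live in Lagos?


Scanning city column for 'Lagos':
Total matches: 0

ANSWER: 0


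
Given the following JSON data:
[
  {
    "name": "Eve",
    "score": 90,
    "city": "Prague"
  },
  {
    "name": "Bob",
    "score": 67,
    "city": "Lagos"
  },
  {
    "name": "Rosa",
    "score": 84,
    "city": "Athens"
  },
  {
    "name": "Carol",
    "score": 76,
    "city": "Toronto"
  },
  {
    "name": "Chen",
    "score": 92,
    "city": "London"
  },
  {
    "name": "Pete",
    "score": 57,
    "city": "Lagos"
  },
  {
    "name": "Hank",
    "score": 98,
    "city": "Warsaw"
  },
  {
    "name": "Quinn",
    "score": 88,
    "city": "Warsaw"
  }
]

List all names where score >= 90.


Filtering records where score >= 90:
  Eve (score=90) -> YES
  Bob (score=67) -> no
  Rosa (score=84) -> no
  Carol (score=76) -> no
  Chen (score=92) -> YES
  Pete (score=57) -> no
  Hank (score=98) -> YES
  Quinn (score=88) -> no


ANSWER: Eve, Chen, Hank


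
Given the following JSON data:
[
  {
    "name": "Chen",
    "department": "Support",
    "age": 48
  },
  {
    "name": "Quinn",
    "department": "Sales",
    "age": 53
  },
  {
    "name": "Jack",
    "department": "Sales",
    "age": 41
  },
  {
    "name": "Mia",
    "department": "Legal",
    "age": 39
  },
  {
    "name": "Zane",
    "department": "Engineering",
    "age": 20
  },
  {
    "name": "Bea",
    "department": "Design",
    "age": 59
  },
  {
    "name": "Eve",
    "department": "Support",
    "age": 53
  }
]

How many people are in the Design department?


Scanning records for department = Design
  Record 5: Bea
Count: 1

ANSWER: 1


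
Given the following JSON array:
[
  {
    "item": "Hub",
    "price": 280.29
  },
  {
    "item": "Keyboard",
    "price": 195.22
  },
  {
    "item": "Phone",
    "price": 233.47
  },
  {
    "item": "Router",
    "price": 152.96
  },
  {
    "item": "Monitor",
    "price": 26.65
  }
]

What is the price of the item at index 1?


Array index 1 -> Keyboard
price = 195.22

ANSWER: 195.22


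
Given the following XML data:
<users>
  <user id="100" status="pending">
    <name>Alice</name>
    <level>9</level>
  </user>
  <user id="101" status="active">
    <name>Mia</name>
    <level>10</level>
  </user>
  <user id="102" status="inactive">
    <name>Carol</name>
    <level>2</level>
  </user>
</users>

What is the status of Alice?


Finding user with name = Alice
user id="100" status="pending"

ANSWER: pending


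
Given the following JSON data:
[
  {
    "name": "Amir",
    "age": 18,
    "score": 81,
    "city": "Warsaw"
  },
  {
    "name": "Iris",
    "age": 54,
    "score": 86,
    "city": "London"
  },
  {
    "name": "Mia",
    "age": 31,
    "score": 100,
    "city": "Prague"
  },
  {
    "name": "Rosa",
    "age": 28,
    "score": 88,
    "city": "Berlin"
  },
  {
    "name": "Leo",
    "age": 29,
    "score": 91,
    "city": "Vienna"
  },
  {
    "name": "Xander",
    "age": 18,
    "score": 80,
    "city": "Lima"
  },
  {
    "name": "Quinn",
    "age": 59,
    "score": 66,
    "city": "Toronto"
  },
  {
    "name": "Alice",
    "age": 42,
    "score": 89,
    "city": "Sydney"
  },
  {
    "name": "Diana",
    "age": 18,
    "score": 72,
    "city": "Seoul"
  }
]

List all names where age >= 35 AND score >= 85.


Checking both conditions:
  Amir (age=18, score=81) -> no
  Iris (age=54, score=86) -> YES
  Mia (age=31, score=100) -> no
  Rosa (age=28, score=88) -> no
  Leo (age=29, score=91) -> no
  Xander (age=18, score=80) -> no
  Quinn (age=59, score=66) -> no
  Alice (age=42, score=89) -> YES
  Diana (age=18, score=72) -> no


ANSWER: Iris, Alice


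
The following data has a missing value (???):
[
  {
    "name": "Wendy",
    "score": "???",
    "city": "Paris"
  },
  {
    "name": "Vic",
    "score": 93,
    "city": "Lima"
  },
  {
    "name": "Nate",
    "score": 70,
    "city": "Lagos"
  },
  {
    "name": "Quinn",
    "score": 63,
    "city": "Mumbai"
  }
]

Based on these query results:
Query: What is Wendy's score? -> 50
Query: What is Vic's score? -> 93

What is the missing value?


The missing value is Wendy's score
From query: Wendy's score = 50

ANSWER: 50


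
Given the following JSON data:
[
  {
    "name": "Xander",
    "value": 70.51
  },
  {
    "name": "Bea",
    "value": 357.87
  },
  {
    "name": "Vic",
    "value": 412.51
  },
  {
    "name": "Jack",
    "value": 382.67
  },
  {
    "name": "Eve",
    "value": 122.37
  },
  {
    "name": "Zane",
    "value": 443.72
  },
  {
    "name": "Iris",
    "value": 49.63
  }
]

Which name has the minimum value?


Comparing values:
  Xander: 70.51
  Bea: 357.87
  Vic: 412.51
  Jack: 382.67
  Eve: 122.37
  Zane: 443.72
  Iris: 49.63
Minimum: Iris (49.63)

ANSWER: Iris


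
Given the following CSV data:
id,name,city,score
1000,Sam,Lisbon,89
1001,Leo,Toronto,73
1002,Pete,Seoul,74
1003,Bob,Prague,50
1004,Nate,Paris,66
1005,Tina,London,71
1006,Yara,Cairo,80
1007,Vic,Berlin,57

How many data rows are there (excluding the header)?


Counting rows (excluding header):
Header: id,name,city,score
Data rows: 8

ANSWER: 8


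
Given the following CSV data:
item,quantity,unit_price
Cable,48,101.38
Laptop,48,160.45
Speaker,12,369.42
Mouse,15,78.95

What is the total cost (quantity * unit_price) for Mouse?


Row: Mouse
quantity = 15
unit_price = 78.95
total = 15 * 78.95 = 1184.25

ANSWER: 1184.25


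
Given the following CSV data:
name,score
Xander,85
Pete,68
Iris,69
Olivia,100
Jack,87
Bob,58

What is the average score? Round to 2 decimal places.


Scores: 85, 68, 69, 100, 87, 58
Sum = 467
Count = 6
Average = 467 / 6 = 77.83

ANSWER: 77.83


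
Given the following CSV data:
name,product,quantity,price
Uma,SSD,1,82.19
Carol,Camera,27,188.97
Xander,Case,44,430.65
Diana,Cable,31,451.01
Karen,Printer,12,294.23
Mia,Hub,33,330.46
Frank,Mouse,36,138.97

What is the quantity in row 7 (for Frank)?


Row 7: Frank
Column 'quantity' = 36

ANSWER: 36


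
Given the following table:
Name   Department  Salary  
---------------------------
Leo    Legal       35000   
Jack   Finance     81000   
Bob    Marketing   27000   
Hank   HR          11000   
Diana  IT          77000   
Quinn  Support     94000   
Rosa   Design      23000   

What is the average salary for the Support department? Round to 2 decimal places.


Support department members:
  Quinn: 94000
Sum = 94000
Count = 1
Average = 94000 / 1 = 94000.00

ANSWER: 94000.00


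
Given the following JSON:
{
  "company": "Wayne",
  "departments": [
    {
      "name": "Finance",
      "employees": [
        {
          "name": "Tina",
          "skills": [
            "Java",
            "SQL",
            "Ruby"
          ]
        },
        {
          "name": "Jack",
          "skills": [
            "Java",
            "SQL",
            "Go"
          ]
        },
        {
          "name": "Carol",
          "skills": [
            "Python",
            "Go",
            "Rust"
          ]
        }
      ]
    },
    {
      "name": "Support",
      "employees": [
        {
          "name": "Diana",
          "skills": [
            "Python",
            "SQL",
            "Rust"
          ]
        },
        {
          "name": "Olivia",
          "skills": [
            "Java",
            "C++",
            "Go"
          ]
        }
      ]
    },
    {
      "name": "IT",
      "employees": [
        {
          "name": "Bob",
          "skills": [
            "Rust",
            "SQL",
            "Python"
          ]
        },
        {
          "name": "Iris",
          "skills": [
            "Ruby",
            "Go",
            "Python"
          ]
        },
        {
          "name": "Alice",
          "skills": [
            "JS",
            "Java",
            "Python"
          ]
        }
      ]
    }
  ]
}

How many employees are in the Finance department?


Path: departments[0].employees
Count: 3

ANSWER: 3


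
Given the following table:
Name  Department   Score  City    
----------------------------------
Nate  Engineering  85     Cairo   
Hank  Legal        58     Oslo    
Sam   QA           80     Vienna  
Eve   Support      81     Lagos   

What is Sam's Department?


Row 3: Sam
Department = QA

ANSWER: QA


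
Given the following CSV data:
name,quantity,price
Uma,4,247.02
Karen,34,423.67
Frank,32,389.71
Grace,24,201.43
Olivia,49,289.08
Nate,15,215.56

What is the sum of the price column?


Values in 'price' column:
  Row 1: 247.02
  Row 2: 423.67
  Row 3: 389.71
  Row 4: 201.43
  Row 5: 289.08
  Row 6: 215.56
Sum = 247.02 + 423.67 + 389.71 + 201.43 + 289.08 + 215.56 = 1766.47

ANSWER: 1766.47


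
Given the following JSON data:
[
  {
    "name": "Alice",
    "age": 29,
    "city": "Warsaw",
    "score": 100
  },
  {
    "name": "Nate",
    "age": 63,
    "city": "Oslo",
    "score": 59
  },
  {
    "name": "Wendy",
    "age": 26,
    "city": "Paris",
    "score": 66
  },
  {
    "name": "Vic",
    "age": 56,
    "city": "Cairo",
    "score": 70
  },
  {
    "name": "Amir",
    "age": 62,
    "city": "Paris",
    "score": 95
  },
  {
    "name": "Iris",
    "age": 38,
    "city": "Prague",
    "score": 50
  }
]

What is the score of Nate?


Looking up record where name = Nate
Record index: 1
Field 'score' = 59

ANSWER: 59


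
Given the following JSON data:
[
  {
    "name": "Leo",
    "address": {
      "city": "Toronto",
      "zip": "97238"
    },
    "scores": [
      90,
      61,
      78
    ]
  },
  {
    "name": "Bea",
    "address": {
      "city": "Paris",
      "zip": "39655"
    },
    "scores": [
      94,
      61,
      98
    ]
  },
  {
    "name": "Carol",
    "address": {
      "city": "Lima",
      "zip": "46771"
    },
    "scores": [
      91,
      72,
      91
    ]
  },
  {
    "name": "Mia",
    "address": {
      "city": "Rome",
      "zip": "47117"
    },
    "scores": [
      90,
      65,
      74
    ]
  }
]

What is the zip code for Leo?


Path: records[0].address.zip
Value: 97238

ANSWER: 97238


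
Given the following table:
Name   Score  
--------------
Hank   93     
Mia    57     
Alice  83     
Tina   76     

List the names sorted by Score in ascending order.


Sorting by Score (ascending):
  Mia: 57
  Tina: 76
  Alice: 83
  Hank: 93


ANSWER: Mia, Tina, Alice, Hank


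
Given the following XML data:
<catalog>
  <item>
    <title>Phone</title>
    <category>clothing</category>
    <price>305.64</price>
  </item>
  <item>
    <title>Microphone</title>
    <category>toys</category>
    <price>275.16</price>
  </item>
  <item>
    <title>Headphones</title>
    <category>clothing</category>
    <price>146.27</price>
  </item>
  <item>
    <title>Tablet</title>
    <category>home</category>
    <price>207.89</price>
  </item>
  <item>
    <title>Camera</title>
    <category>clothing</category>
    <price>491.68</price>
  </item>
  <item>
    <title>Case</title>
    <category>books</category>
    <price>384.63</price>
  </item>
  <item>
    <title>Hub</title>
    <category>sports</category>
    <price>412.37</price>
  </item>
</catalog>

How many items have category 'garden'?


Scanning <item> elements for <category>garden</category>:
Count: 0

ANSWER: 0


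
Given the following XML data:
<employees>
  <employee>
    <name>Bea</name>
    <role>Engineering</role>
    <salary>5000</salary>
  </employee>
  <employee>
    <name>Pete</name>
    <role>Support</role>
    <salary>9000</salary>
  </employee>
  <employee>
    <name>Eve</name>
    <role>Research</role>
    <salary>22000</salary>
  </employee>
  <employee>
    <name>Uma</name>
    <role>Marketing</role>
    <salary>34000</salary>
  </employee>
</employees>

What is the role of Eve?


Searching for <employee> with <name>Eve</name>
Found at position 3
<role>Research</role>

ANSWER: Research


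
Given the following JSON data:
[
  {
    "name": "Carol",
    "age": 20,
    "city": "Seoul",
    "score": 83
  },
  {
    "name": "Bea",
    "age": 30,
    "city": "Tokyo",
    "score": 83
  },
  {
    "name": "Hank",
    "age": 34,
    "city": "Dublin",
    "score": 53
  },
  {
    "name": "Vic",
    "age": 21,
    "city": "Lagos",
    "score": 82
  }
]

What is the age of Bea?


Looking up record where name = Bea
Record index: 1
Field 'age' = 30

ANSWER: 30


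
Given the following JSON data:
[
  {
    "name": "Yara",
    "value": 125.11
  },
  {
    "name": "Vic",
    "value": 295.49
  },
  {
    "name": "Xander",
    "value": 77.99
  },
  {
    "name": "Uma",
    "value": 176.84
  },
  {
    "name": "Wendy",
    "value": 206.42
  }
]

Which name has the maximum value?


Comparing values:
  Yara: 125.11
  Vic: 295.49
  Xander: 77.99
  Uma: 176.84
  Wendy: 206.42
Maximum: Vic (295.49)

ANSWER: Vic


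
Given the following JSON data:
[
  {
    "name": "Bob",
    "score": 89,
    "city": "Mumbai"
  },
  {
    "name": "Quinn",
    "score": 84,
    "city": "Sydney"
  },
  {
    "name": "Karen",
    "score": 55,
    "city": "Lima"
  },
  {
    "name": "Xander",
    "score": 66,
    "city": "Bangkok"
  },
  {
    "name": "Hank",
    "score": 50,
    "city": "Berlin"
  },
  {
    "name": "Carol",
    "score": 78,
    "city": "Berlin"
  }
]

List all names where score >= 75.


Filtering records where score >= 75:
  Bob (score=89) -> YES
  Quinn (score=84) -> YES
  Karen (score=55) -> no
  Xander (score=66) -> no
  Hank (score=50) -> no
  Carol (score=78) -> YES


ANSWER: Bob, Quinn, Carol


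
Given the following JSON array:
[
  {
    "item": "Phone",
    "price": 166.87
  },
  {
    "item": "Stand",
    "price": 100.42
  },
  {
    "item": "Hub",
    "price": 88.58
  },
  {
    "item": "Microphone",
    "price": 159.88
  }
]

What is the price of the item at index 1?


Array index 1 -> Stand
price = 100.42

ANSWER: 100.42


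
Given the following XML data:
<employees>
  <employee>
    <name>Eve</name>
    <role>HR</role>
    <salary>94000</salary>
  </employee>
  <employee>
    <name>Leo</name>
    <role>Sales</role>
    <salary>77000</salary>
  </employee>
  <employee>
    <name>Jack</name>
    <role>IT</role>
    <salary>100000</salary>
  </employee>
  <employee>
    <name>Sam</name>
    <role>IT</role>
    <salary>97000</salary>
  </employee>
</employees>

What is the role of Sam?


Searching for <employee> with <name>Sam</name>
Found at position 4
<role>IT</role>

ANSWER: IT


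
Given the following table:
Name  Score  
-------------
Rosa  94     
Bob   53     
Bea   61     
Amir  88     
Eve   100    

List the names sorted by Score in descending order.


Sorting by Score (descending):
  Eve: 100
  Rosa: 94
  Amir: 88
  Bea: 61
  Bob: 53


ANSWER: Eve, Rosa, Amir, Bea, Bob


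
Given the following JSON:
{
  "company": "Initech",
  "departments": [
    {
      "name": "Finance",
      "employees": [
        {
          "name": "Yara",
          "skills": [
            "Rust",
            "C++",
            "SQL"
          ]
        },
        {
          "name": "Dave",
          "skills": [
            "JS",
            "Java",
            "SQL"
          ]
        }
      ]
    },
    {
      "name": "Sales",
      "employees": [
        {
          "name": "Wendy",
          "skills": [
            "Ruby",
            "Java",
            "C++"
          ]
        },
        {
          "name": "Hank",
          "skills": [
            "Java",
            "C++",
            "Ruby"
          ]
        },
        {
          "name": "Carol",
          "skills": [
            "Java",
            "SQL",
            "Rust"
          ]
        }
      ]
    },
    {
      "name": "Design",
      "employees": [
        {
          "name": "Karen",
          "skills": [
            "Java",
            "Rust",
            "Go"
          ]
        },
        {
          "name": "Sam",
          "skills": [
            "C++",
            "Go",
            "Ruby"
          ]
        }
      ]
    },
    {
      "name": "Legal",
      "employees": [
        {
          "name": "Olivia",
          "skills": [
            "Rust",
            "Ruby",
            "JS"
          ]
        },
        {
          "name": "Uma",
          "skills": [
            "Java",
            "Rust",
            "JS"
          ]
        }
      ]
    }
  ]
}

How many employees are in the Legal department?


Path: departments[3].employees
Count: 2

ANSWER: 2


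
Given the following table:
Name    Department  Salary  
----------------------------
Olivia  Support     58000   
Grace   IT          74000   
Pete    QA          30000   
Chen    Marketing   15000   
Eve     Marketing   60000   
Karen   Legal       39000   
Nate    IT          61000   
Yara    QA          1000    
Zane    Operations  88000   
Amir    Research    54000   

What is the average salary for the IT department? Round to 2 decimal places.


IT department members:
  Grace: 74000
  Nate: 61000
Sum = 135000
Count = 2
Average = 135000 / 2 = 67500.00

ANSWER: 67500.00


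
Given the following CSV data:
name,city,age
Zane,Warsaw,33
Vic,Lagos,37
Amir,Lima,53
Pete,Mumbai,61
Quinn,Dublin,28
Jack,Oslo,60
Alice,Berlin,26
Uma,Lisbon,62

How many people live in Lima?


Scanning city column for 'Lima':
  Row 3: Amir -> MATCH
Total matches: 1

ANSWER: 1


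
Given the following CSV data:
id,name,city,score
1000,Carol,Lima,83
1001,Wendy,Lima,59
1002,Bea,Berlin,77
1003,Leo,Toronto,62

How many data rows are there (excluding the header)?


Counting rows (excluding header):
Header: id,name,city,score
Data rows: 4

ANSWER: 4


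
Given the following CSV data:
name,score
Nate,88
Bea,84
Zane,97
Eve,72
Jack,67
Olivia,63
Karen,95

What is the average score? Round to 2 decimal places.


Scores: 88, 84, 97, 72, 67, 63, 95
Sum = 566
Count = 7
Average = 566 / 7 = 80.86

ANSWER: 80.86


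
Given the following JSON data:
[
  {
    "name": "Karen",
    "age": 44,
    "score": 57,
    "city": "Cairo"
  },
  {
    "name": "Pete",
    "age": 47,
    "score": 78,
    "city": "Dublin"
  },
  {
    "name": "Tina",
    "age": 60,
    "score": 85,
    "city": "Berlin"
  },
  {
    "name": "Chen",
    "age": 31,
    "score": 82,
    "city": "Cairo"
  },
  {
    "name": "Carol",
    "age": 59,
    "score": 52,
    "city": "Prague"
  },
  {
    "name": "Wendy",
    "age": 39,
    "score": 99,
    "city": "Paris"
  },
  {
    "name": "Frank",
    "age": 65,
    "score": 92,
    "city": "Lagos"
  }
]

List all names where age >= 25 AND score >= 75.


Checking both conditions:
  Karen (age=44, score=57) -> no
  Pete (age=47, score=78) -> YES
  Tina (age=60, score=85) -> YES
  Chen (age=31, score=82) -> YES
  Carol (age=59, score=52) -> no
  Wendy (age=39, score=99) -> YES
  Frank (age=65, score=92) -> YES


ANSWER: Pete, Tina, Chen, Wendy, Frank


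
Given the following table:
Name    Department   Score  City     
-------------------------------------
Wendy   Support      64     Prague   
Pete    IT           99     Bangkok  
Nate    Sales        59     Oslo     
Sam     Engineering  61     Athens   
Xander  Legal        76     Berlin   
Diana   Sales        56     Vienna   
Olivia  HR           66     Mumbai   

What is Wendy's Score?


Row 1: Wendy
Score = 64

ANSWER: 64


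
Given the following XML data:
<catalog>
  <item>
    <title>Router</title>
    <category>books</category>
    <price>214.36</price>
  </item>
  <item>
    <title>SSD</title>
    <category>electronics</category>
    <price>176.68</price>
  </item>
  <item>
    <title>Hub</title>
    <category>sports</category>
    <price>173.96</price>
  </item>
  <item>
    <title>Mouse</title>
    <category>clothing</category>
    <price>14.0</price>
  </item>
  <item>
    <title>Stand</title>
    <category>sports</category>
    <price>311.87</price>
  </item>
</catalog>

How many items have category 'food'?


Scanning <item> elements for <category>food</category>:
Count: 0

ANSWER: 0


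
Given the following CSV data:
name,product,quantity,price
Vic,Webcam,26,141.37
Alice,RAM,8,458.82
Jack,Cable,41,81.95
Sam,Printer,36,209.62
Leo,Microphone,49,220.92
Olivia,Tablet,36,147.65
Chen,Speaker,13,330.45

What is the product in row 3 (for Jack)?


Row 3: Jack
Column 'product' = Cable

ANSWER: Cable


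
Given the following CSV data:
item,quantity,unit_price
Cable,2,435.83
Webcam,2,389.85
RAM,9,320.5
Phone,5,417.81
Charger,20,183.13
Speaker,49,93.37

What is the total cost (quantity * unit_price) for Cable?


Row: Cable
quantity = 2
unit_price = 435.83
total = 2 * 435.83 = 871.66

ANSWER: 871.66


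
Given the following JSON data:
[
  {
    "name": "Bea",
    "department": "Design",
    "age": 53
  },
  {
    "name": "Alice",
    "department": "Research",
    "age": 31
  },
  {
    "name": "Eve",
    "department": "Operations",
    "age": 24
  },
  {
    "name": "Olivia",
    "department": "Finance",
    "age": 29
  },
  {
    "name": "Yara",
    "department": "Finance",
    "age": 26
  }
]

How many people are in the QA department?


Scanning records for department = QA
  No matches found
Count: 0

ANSWER: 0


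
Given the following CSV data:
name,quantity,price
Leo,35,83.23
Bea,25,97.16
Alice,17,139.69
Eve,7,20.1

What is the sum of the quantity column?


Values in 'quantity' column:
  Row 1: 35
  Row 2: 25
  Row 3: 17
  Row 4: 7
Sum = 35 + 25 + 17 + 7 = 84

ANSWER: 84


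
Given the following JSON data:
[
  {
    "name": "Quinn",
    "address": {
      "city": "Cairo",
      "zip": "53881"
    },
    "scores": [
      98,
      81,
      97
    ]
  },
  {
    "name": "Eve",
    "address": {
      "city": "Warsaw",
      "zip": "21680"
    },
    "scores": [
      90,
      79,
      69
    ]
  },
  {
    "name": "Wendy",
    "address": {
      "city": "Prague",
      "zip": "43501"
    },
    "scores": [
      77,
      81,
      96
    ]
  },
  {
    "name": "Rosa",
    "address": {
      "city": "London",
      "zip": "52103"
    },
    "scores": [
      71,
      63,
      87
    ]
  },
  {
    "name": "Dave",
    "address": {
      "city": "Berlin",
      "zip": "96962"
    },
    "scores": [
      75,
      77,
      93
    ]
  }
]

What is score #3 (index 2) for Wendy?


Path: records[2].scores[2]
Value: 96

ANSWER: 96


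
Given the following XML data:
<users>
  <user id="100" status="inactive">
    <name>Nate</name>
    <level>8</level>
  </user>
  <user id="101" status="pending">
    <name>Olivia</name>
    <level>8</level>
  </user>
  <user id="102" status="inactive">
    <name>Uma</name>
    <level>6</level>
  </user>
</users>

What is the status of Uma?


Finding user with name = Uma
user id="102" status="inactive"

ANSWER: inactive


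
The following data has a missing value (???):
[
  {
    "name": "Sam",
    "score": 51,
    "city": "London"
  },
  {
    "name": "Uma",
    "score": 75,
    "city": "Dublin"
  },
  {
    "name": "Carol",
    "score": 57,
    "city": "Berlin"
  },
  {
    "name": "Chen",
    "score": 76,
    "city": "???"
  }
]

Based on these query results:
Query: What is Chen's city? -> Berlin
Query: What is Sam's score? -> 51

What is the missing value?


The missing value is Chen's city
From query: Chen's city = Berlin

ANSWER: Berlin
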